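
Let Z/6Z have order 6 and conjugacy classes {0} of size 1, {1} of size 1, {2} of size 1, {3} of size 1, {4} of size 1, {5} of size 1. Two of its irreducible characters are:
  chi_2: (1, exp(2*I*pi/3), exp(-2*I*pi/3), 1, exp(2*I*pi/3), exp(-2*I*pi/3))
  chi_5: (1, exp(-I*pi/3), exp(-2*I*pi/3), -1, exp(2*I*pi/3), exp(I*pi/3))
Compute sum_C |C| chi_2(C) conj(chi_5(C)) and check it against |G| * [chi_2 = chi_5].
Sum = 0; so <chi_2, chi_5> = 0 (distinct irreducibles are orthogonal).

Compute term by term over conjugacy classes (|C| * chi_2(C) * conj(chi_5(C))):
  1*(1)*conj(1) + 1*(exp(2*I*pi/3))*conj(exp(-I*pi/3)) + 1*(exp(-2*I*pi/3))*conj(exp(-2*I*pi/3)) + 1*(1)*conj(-1) + 1*(exp(2*I*pi/3))*conj(exp(2*I*pi/3)) + 1*(exp(-2*I*pi/3))*conj(exp(I*pi/3))
  = (1) + (-1) + (1) + (-1) + (1) + (-1)
  = 0.
(Exp terms are combined using exp(i*s)*conj(exp(i*t)) = exp(i*(s-t)), and sums of them are collapsed using the identity that for every m > 1 the m distinct m-th roots of unity sum to 0, e.g. 1 + exp(2*I*pi/3) + exp(-2*I*pi/3) = 0.)
Dividing by |G| = 6 gives 0/6 = 0, matching the row-orthogonality relation <chi_2, chi_5> = [chi_2 = chi_5].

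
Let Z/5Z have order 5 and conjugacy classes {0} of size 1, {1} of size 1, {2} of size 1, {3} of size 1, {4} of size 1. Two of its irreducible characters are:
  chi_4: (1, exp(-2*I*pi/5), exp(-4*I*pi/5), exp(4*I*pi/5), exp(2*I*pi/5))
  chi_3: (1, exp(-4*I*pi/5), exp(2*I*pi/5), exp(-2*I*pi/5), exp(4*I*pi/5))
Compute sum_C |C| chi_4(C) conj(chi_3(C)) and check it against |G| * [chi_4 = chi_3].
Sum = 0; so <chi_4, chi_3> = 0 (distinct irreducibles are orthogonal).

Argument: Compute term by term over conjugacy classes (|C| * chi_4(C) * conj(chi_3(C))):
  1*(1)*conj(1) + 1*(exp(-2*I*pi/5))*conj(exp(-4*I*pi/5)) + 1*(exp(-4*I*pi/5))*conj(exp(2*I*pi/5)) + 1*(exp(4*I*pi/5))*conj(exp(-2*I*pi/5)) + 1*(exp(2*I*pi/5))*conj(exp(4*I*pi/5))
  = (1) + (exp(2*I*pi/5)) + (exp(4*I*pi/5)) + (exp(-4*I*pi/5)) + (exp(-2*I*pi/5))
  = 0.
(Exp terms are combined using exp(i*s)*conj(exp(i*t)) = exp(i*(s-t)), and sums of them are collapsed using the identity that for every m > 1 the m distinct m-th roots of unity sum to 0, e.g. 1 + exp(2*I*pi/3) + exp(-2*I*pi/3) = 0.)
Dividing by |G| = 5 gives 0/5 = 0, matching the row-orthogonality relation <chi_4, chi_3> = [chi_4 = chi_3].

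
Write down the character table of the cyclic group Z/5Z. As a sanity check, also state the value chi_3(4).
Character table of Z/5Z (irreps indexed chi_0,...,chi_4 with chi_k(m) = zeta_5^(k*m), zeta_5 = exp(2*pi*i/5)):
  irrep \ class  {0} (size 1)  {1} (size 1)    {2} (size 1)    {3} (size 1)    {4} (size 1)  
  chi_0          1             1               1               1               1             
  chi_1          1             exp(2*I*pi/5)   exp(4*I*pi/5)   exp(-4*I*pi/5)  exp(-2*I*pi/5)
  chi_2          1             exp(4*I*pi/5)   exp(-2*I*pi/5)  exp(2*I*pi/5)   exp(-4*I*pi/5)
  chi_3          1             exp(-4*I*pi/5)  exp(2*I*pi/5)   exp(-2*I*pi/5)  exp(4*I*pi/5) 
  chi_4          1             exp(-2*I*pi/5)  exp(-4*I*pi/5)  exp(4*I*pi/5)   exp(2*I*pi/5) 

Spot check: chi_3(4) = zeta_5^(3*4) = zeta_5^12 = exp(4*I*pi/5).

Working: Z/5Z is abelian, so all 5 irreducible complex representations are 1-dimensional. They are given by chi_k(m) = zeta_5^(k*m) for k = 0,...,4. Row orthogonality: sum_m chi_k(m) conj(chi_l(m)) = 5 * [k = l].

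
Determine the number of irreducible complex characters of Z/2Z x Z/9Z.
18

Working: The number of irreducible complex representations of a finite group equals its number of conjugacy classes. Z/2Z x Z/9Z is abelian of order 18, so every element is its own conjugacy class: 18 classes, so Z/2Z x Z/9Z (order 18) has exactly 18 irreducible complex representations.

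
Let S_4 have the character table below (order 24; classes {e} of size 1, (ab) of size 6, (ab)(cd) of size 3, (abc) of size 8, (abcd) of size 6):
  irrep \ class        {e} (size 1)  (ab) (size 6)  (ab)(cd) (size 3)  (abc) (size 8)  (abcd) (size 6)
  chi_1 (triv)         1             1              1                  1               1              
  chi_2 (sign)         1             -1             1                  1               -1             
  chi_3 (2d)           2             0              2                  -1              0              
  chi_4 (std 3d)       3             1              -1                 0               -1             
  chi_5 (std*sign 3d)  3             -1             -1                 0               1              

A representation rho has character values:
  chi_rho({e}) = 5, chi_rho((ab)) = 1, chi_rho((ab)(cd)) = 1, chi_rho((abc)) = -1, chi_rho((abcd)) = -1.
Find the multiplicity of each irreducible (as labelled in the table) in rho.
Multiplicities: chi_1: 0, chi_2: 0, chi_3: 1, chi_4: 1, chi_5: 0.

Working: Use <chi_rho, chi> = (1/|G|) sum_C |C| * chi_rho(C) * conj(chi(C)) with |G| = 24 for each irreducible chi in the table:
  <chi_rho, chi_1> = (1/24)[1*(5)*conj(1) + 6*(1)*conj(1) + 3*(1)*conj(1) + 8*(-1)*conj(1) + 6*(-1)*conj(1)]
      = (1/24)[(5) + (6) + (3) + (-8) + (-6)] = 0/24 = 0
  <chi_rho, chi_2> = (1/24)[1*(5)*conj(1) + 6*(1)*conj(-1) + 3*(1)*conj(1) + 8*(-1)*conj(1) + 6*(-1)*conj(-1)]
      = (1/24)[(5) + (-6) + (3) + (-8) + (6)] = 0/24 = 0
  <chi_rho, chi_3> = (1/24)[1*(5)*conj(2) + 6*(1)*conj(0) + 3*(1)*conj(2) + 8*(-1)*conj(-1) + 6*(-1)*conj(0)]
      = (1/24)[(10) + (0) + (6) + (8) + (0)] = 24/24 = 1
  <chi_rho, chi_4> = (1/24)[1*(5)*conj(3) + 6*(1)*conj(1) + 3*(1)*conj(-1) + 8*(-1)*conj(0) + 6*(-1)*conj(-1)]
      = (1/24)[(15) + (6) + (-3) + (0) + (6)] = 24/24 = 1
  <chi_rho, chi_5> = (1/24)[1*(5)*conj(3) + 6*(1)*conj(-1) + 3*(1)*conj(-1) + 8*(-1)*conj(0) + 6*(-1)*conj(1)]
      = (1/24)[(15) + (-6) + (-3) + (0) + (-6)] = 0/24 = 0
Dimension check: dim(rho) = sum (mult * dim) = 0*1 + 0*1 + 1*2 + 1*3 + 0*3 = 5 = chi_rho(e) = 5.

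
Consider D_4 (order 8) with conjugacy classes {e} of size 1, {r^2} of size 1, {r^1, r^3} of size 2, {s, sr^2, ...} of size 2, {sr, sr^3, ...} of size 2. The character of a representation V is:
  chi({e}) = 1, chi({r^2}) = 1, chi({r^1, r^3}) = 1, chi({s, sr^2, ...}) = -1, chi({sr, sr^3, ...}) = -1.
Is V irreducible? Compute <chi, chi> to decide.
Irreducible: <chi, chi> = 1.

Why: <chi, chi> = (1/|G|) sum_C |C| * |chi(C)|^2 = (1/8)[1*|1|^2 + 1*|1|^2 + 2*|1|^2 + 2*|-1|^2 + 2*|-1|^2]
  = (1/8)[(1) + (1) + (2) + (2) + (2)] = 8/8 = 1.
A character is irreducible iff <chi, chi> = 1, so this representation is irreducible.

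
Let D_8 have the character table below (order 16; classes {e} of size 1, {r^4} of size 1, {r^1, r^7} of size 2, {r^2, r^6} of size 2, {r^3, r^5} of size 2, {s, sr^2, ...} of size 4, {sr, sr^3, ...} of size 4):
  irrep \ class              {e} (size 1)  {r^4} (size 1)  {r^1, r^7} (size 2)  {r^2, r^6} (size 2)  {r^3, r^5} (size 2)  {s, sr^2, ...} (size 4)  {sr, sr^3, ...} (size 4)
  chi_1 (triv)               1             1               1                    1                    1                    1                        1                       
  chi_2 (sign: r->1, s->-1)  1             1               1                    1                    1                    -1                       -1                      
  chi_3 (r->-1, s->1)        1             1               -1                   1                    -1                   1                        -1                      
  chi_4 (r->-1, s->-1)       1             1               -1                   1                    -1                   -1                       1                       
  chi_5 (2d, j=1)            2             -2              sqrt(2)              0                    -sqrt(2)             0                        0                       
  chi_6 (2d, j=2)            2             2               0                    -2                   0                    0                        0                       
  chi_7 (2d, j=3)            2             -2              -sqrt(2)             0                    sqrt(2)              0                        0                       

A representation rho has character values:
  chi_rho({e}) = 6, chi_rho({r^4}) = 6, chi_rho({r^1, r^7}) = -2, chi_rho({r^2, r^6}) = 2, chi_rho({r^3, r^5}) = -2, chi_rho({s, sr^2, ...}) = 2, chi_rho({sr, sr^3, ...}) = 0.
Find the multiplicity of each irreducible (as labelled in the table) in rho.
Multiplicities: chi_1: 1, chi_2: 0, chi_3: 2, chi_4: 1, chi_5: 0, chi_6: 1, chi_7: 0.

Justification: Use <chi_rho, chi> = (1/|G|) sum_C |C| * chi_rho(C) * conj(chi(C)) with |G| = 16 for each irreducible chi in the table:
  <chi_rho, chi_1> = (1/16)[1*(6)*conj(1) + 1*(6)*conj(1) + 2*(-2)*conj(1) + 2*(2)*conj(1) + 2*(-2)*conj(1) + 4*(2)*conj(1) + 4*(0)*conj(1)]
      = (1/16)[(6) + (6) + (-4) + (4) + (-4) + (8) + (0)] = 16/16 = 1
  <chi_rho, chi_2> = (1/16)[1*(6)*conj(1) + 1*(6)*conj(1) + 2*(-2)*conj(1) + 2*(2)*conj(1) + 2*(-2)*conj(1) + 4*(2)*conj(-1) + 4*(0)*conj(-1)]
      = (1/16)[(6) + (6) + (-4) + (4) + (-4) + (-8) + (0)] = 0/16 = 0
  <chi_rho, chi_3> = (1/16)[1*(6)*conj(1) + 1*(6)*conj(1) + 2*(-2)*conj(-1) + 2*(2)*conj(1) + 2*(-2)*conj(-1) + 4*(2)*conj(1) + 4*(0)*conj(-1)]
      = (1/16)[(6) + (6) + (4) + (4) + (4) + (8) + (0)] = 32/16 = 2
  <chi_rho, chi_4> = (1/16)[1*(6)*conj(1) + 1*(6)*conj(1) + 2*(-2)*conj(-1) + 2*(2)*conj(1) + 2*(-2)*conj(-1) + 4*(2)*conj(-1) + 4*(0)*conj(1)]
      = (1/16)[(6) + (6) + (4) + (4) + (4) + (-8) + (0)] = 16/16 = 1
  <chi_rho, chi_5> = (1/16)[1*(6)*conj(2) + 1*(6)*conj(-2) + 2*(-2)*conj(sqrt(2)) + 2*(2)*conj(0) + 2*(-2)*conj(-sqrt(2)) + 4*(2)*conj(0) + 4*(0)*conj(0)]
      = (1/16)[(12) + (-12) + (-4*sqrt(2)) + (0) + (4*sqrt(2)) + (0) + (0)] = 0/16 = 0
  <chi_rho, chi_6> = (1/16)[1*(6)*conj(2) + 1*(6)*conj(2) + 2*(-2)*conj(0) + 2*(2)*conj(-2) + 2*(-2)*conj(0) + 4*(2)*conj(0) + 4*(0)*conj(0)]
      = (1/16)[(12) + (12) + (0) + (-8) + (0) + (0) + (0)] = 16/16 = 1
  <chi_rho, chi_7> = (1/16)[1*(6)*conj(2) + 1*(6)*conj(-2) + 2*(-2)*conj(-sqrt(2)) + 2*(2)*conj(0) + 2*(-2)*conj(sqrt(2)) + 4*(2)*conj(0) + 4*(0)*conj(0)]
      = (1/16)[(12) + (-12) + (4*sqrt(2)) + (0) + (-4*sqrt(2)) + (0) + (0)] = 0/16 = 0
Dimension check: dim(rho) = sum (mult * dim) = 1*1 + 0*1 + 2*1 + 1*1 + 0*2 + 1*2 + 0*2 = 6 = chi_rho(e) = 6.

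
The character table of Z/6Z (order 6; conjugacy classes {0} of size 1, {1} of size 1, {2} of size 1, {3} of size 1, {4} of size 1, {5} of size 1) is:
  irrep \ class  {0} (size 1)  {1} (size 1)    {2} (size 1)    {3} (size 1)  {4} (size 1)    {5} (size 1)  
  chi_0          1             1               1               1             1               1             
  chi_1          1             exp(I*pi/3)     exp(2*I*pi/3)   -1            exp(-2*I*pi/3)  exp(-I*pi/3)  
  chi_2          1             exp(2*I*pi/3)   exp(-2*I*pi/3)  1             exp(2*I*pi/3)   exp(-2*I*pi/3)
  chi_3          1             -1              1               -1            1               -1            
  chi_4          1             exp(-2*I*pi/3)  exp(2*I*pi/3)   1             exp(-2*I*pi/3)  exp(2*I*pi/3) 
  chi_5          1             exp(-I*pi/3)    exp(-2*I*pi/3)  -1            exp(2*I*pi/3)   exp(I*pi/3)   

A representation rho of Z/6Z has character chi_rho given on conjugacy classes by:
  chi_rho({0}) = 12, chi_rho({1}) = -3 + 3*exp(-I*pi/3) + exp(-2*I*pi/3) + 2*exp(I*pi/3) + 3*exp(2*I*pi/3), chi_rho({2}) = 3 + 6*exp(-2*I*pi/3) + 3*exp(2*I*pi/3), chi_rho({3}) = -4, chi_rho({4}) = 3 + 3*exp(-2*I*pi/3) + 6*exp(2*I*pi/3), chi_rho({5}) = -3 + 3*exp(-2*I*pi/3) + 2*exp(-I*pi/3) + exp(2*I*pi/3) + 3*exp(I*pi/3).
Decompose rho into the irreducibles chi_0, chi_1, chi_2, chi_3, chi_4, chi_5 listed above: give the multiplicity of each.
Multiplicities: chi_0: 0, chi_1: 2, chi_2: 3, chi_3: 3, chi_4: 1, chi_5: 3.

Use <chi_rho, chi> = (1/|G|) sum_C |C| * chi_rho(C) * conj(chi(C)) with |G| = 6 for each irreducible chi in the table:
  <chi_rho, chi_0> = (1/6)[1*(12)*conj(1) + 1*(-3 + 3*exp(-I*pi/3) + exp(-2*I*pi/3) + 2*exp(I*pi/3) + 3*exp(2*I*pi/3))*conj(1) + 1*(3 + 6*exp(-2*I*pi/3) + 3*exp(2*I*pi/3))*conj(1) + 1*(-4)*conj(1) + 1*(3 + 3*exp(-2*I*pi/3) + 6*exp(2*I*pi/3))*conj(1) + 1*(-3 + 3*exp(-2*I*pi/3) + 2*exp(-I*pi/3) + exp(2*I*pi/3) + 3*exp(I*pi/3))*conj(1)]
      = (1/6)[(12) + (-3 + 3*exp(-I*pi/3) + exp(-2*I*pi/3) + 2*exp(I*pi/3) + 3*exp(2*I*pi/3)) + (3 + 6*exp(-2*I*pi/3) + 3*exp(2*I*pi/3)) + (-4) + (3 + 3*exp(-2*I*pi/3) + 6*exp(2*I*pi/3)) + (-3 + 3*exp(-2*I*pi/3) + 2*exp(-I*pi/3) + exp(2*I*pi/3) + 3*exp(I*pi/3))] = 0/6 = 0
  <chi_rho, chi_1> = (1/6)[1*(12)*conj(1) + 1*(-3 + 3*exp(-I*pi/3) + exp(-2*I*pi/3) + 2*exp(I*pi/3) + 3*exp(2*I*pi/3))*conj(exp(I*pi/3)) + 1*(3 + 6*exp(-2*I*pi/3) + 3*exp(2*I*pi/3))*conj(exp(2*I*pi/3)) + 1*(-4)*conj(-1) + 1*(3 + 3*exp(-2*I*pi/3) + 6*exp(2*I*pi/3))*conj(exp(-2*I*pi/3)) + 1*(-3 + 3*exp(-2*I*pi/3) + 2*exp(-I*pi/3) + exp(2*I*pi/3) + 3*exp(I*pi/3))*conj(exp(-I*pi/3))]
      = (1/6)[(12) + (1 + 3*exp(-2*I*pi/3) - 3*exp(-I*pi/3) + 3*exp(I*pi/3)) + (3 + 3*exp(-2*I*pi/3) + 6*exp(2*I*pi/3)) + (4) + (3 + 6*exp(-2*I*pi/3) + 3*exp(2*I*pi/3)) + (1 - 3*exp(I*pi/3) + 3*exp(-I*pi/3) + 3*exp(2*I*pi/3))] = 12/6 = 2
  <chi_rho, chi_2> = (1/6)[1*(12)*conj(1) + 1*(-3 + 3*exp(-I*pi/3) + exp(-2*I*pi/3) + 2*exp(I*pi/3) + 3*exp(2*I*pi/3))*conj(exp(2*I*pi/3)) + 1*(3 + 6*exp(-2*I*pi/3) + 3*exp(2*I*pi/3))*conj(exp(-2*I*pi/3)) + 1*(-4)*conj(1) + 1*(3 + 3*exp(-2*I*pi/3) + 6*exp(2*I*pi/3))*conj(exp(2*I*pi/3)) + 1*(-3 + 3*exp(-2*I*pi/3) + 2*exp(-I*pi/3) + exp(2*I*pi/3) + 3*exp(I*pi/3))*conj(exp(-2*I*pi/3))]
      = (1/6)[(12) + (2*exp(-I*pi/3) + exp(2*I*pi/3) - 3*exp(-2*I*pi/3)) + (3) + (-4) + (3) + (-3*exp(2*I*pi/3) + exp(-2*I*pi/3) + 2*exp(I*pi/3))] = 18/6 = 3
  <chi_rho, chi_3> = (1/6)[1*(12)*conj(1) + 1*(-3 + 3*exp(-I*pi/3) + exp(-2*I*pi/3) + 2*exp(I*pi/3) + 3*exp(2*I*pi/3))*conj(-1) + 1*(3 + 6*exp(-2*I*pi/3) + 3*exp(2*I*pi/3))*conj(1) + 1*(-4)*conj(-1) + 1*(3 + 3*exp(-2*I*pi/3) + 6*exp(2*I*pi/3))*conj(1) + 1*(-3 + 3*exp(-2*I*pi/3) + 2*exp(-I*pi/3) + exp(2*I*pi/3) + 3*exp(I*pi/3))*conj(-1)]
      = (1/6)[(12) + (3 - 3*exp(2*I*pi/3) - 2*exp(I*pi/3) - exp(-2*I*pi/3) - 3*exp(-I*pi/3)) + (3 + 6*exp(-2*I*pi/3) + 3*exp(2*I*pi/3)) + (4) + (3 + 3*exp(-2*I*pi/3) + 6*exp(2*I*pi/3)) + (3 - 3*exp(I*pi/3) - exp(2*I*pi/3) - 2*exp(-I*pi/3) - 3*exp(-2*I*pi/3))] = 18/6 = 3
  <chi_rho, chi_4> = (1/6)[1*(12)*conj(1) + 1*(-3 + 3*exp(-I*pi/3) + exp(-2*I*pi/3) + 2*exp(I*pi/3) + 3*exp(2*I*pi/3))*conj(exp(-2*I*pi/3)) + 1*(3 + 6*exp(-2*I*pi/3) + 3*exp(2*I*pi/3))*conj(exp(2*I*pi/3)) + 1*(-4)*conj(1) + 1*(3 + 3*exp(-2*I*pi/3) + 6*exp(2*I*pi/3))*conj(exp(-2*I*pi/3)) + 1*(-3 + 3*exp(-2*I*pi/3) + 2*exp(-I*pi/3) + exp(2*I*pi/3) + 3*exp(I*pi/3))*conj(exp(2*I*pi/3))]
      = (1/6)[(12) + (-1 + 3*exp(-2*I*pi/3) - 3*exp(2*I*pi/3) + 3*exp(I*pi/3)) + (3 + 3*exp(-2*I*pi/3) + 6*exp(2*I*pi/3)) + (-4) + (3 + 6*exp(-2*I*pi/3) + 3*exp(2*I*pi/3)) + (-1 + 3*exp(-I*pi/3) + 3*exp(2*I*pi/3) - 3*exp(-2*I*pi/3))] = 6/6 = 1
  <chi_rho, chi_5> = (1/6)[1*(12)*conj(1) + 1*(-3 + 3*exp(-I*pi/3) + exp(-2*I*pi/3) + 2*exp(I*pi/3) + 3*exp(2*I*pi/3))*conj(exp(-I*pi/3)) + 1*(3 + 6*exp(-2*I*pi/3) + 3*exp(2*I*pi/3))*conj(exp(-2*I*pi/3)) + 1*(-4)*conj(-1) + 1*(3 + 3*exp(-2*I*pi/3) + 6*exp(2*I*pi/3))*conj(exp(2*I*pi/3)) + 1*(-3 + 3*exp(-2*I*pi/3) + 2*exp(-I*pi/3) + exp(2*I*pi/3) + 3*exp(I*pi/3))*conj(exp(I*pi/3))]
      = (1/6)[(12) + (-3*exp(I*pi/3) + exp(-I*pi/3) + 2*exp(2*I*pi/3)) + (3) + (4) + (3) + (2*exp(-2*I*pi/3) + exp(I*pi/3) - 3*exp(-I*pi/3))] = 18/6 = 3
(Exp terms are combined using exp(i*s)*conj(exp(i*t)) = exp(i*(s-t)), and sums of them are collapsed using the identity that for every m > 1 the m distinct m-th roots of unity sum to 0, e.g. 1 + exp(2*I*pi/3) + exp(-2*I*pi/3) = 0.)
Dimension check: dim(rho) = sum (mult * dim) = 0*1 + 2*1 + 3*1 + 3*1 + 1*1 + 3*1 = 12 = chi_rho(e) = 12.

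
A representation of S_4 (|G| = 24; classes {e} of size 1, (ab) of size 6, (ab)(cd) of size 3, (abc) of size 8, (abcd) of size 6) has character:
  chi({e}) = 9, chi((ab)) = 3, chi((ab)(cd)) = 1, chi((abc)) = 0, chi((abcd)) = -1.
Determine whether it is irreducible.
Not irreducible (reducible): <chi, chi> = 6 > 1.

Explanation: <chi, chi> = (1/|G|) sum_C |C| * |chi(C)|^2 = (1/24)[1*|9|^2 + 6*|3|^2 + 3*|1|^2 + 8*|0|^2 + 6*|-1|^2]
  = (1/24)[(81) + (54) + (3) + (0) + (6)] = 144/24 = 6.
A character is irreducible iff <chi, chi> = 1, so this representation is reducible.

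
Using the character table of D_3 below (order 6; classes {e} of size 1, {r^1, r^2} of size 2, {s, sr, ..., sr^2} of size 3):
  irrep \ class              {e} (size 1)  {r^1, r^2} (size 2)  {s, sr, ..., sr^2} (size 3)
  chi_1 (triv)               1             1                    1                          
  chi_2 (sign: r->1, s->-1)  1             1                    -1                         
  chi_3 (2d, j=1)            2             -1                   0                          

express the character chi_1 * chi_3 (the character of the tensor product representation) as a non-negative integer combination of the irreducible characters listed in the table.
chi_1 tensor chi_3 = chi_3 (all other irreducibles have multiplicity 0).

The character of a tensor product is the pointwise product (chi_1 * chi_3)(C) = chi_1(C) * chi_3(C):
  {e}: (1)*(2), {r^1, r^2}: (1)*(-1), {s, sr, ..., sr^2}: (1)*(0)
so (chi_1 * chi_3) takes values
  {e} -> 2, {r^1, r^2} -> -1, {s, sr, ..., sr^2} -> 0.
Now take the inner product of this character with each irreducible chi from the table, <chi_1*chi_3, chi> = (1/6) sum_C |C| (chi_1*chi_3)(C) conj(chi(C)):
  <chi_1*chi_3, chi_1> = (1/6)[1*(2)*conj(1) + 2*(-1)*conj(1) + 3*(0)*conj(1)]
      = (1/6)[(2) + (-2) + (0)] = 0/6 = 0
  <chi_1*chi_3, chi_2> = (1/6)[1*(2)*conj(1) + 2*(-1)*conj(1) + 3*(0)*conj(-1)]
      = (1/6)[(2) + (-2) + (0)] = 0/6 = 0
  <chi_1*chi_3, chi_3> = (1/6)[1*(2)*conj(2) + 2*(-1)*conj(-1) + 3*(0)*conj(0)]
      = (1/6)[(4) + (2) + (0)] = 6/6 = 1
Hence the multiplicities are chi_3: 1. Dimension check: dim(chi_1)*dim(chi_3) = 1*2 = 2 and sum (mult * dim) = 1*2 = 2.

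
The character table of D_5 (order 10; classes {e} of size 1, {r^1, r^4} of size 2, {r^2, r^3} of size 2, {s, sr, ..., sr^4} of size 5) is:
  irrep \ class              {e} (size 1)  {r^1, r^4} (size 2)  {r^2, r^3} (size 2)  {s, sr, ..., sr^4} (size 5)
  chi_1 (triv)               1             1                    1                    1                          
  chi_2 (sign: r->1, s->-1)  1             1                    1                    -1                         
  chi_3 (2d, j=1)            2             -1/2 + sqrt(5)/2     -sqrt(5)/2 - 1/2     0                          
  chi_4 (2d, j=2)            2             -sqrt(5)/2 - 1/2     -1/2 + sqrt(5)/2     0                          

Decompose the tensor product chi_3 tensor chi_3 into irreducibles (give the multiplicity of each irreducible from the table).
chi_3 tensor chi_3 = chi_1 + chi_2 + chi_4 (all other irreducibles have multiplicity 0).

Details: The character of a tensor product is the pointwise product (chi_3 * chi_3)(C) = chi_3(C) * chi_3(C):
  {e}: (2)*(2), {r^1, r^4}: (-1/2 + sqrt(5)/2)*(-1/2 + sqrt(5)/2), {r^2, r^3}: (-sqrt(5)/2 - 1/2)*(-sqrt(5)/2 - 1/2), {s, sr, ..., sr^4}: (0)*(0)
so (chi_3 * chi_3) takes values
  {e} -> 4, {r^1, r^4} -> 3/2 - sqrt(5)/2, {r^2, r^3} -> sqrt(5)/2 + 3/2, {s, sr, ..., sr^4} -> 0.
Now take the inner product of this character with each irreducible chi from the table, <chi_3*chi_3, chi> = (1/10) sum_C |C| (chi_3*chi_3)(C) conj(chi(C)):
  <chi_3*chi_3, chi_1> = (1/10)[1*(4)*conj(1) + 2*(3/2 - sqrt(5)/2)*conj(1) + 2*(sqrt(5)/2 + 3/2)*conj(1) + 5*(0)*conj(1)]
      = (1/10)[(4) + (3 - sqrt(5)) + (sqrt(5) + 3) + (0)] = 10/10 = 1
  <chi_3*chi_3, chi_2> = (1/10)[1*(4)*conj(1) + 2*(3/2 - sqrt(5)/2)*conj(1) + 2*(sqrt(5)/2 + 3/2)*conj(1) + 5*(0)*conj(-1)]
      = (1/10)[(4) + (3 - sqrt(5)) + (sqrt(5) + 3) + (0)] = 10/10 = 1
  <chi_3*chi_3, chi_3> = (1/10)[1*(4)*conj(2) + 2*(3/2 - sqrt(5)/2)*conj(-1/2 + sqrt(5)/2) + 2*(sqrt(5)/2 + 3/2)*conj(-sqrt(5)/2 - 1/2) + 5*(0)*conj(0)]
      = (1/10)[(8) + (-4 + 2*sqrt(5)) + (-2*sqrt(5) - 4) + (0)] = 0/10 = 0
  <chi_3*chi_3, chi_4> = (1/10)[1*(4)*conj(2) + 2*(3/2 - sqrt(5)/2)*conj(-sqrt(5)/2 - 1/2) + 2*(sqrt(5)/2 + 3/2)*conj(-1/2 + sqrt(5)/2) + 5*(0)*conj(0)]
      = (1/10)[(8) + (1 - sqrt(5)) + (1 + sqrt(5)) + (0)] = 10/10 = 1
Hence the multiplicities are chi_1: 1, chi_2: 1, chi_4: 1. Dimension check: dim(chi_3)*dim(chi_3) = 2*2 = 4 and sum (mult * dim) = 1*1 + 1*1 + 1*2 = 4.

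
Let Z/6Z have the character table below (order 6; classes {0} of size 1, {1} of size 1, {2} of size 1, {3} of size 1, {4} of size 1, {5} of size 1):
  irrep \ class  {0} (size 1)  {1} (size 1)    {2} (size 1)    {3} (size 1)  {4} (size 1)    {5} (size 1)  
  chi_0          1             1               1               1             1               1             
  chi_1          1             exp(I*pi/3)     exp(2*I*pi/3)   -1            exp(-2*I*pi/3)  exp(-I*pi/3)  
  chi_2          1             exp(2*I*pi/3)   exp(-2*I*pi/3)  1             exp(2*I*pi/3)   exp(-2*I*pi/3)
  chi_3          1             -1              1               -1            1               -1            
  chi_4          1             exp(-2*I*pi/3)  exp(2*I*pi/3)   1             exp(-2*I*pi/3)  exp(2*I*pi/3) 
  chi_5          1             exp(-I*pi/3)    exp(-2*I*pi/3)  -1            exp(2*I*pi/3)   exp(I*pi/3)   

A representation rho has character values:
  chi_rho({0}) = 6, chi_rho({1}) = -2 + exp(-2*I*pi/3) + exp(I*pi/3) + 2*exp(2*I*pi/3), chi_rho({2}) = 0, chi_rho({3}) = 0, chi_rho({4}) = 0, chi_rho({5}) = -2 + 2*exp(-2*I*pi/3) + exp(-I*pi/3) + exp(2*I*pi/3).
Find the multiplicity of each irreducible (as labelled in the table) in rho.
Multiplicities: chi_0: 0, chi_1: 1, chi_2: 2, chi_3: 2, chi_4: 1, chi_5: 0.

Working: Use <chi_rho, chi> = (1/|G|) sum_C |C| * chi_rho(C) * conj(chi(C)) with |G| = 6 for each irreducible chi in the table:
  <chi_rho, chi_0> = (1/6)[1*(6)*conj(1) + 1*(-2 + exp(-2*I*pi/3) + exp(I*pi/3) + 2*exp(2*I*pi/3))*conj(1) + 1*(0)*conj(1) + 1*(0)*conj(1) + 1*(0)*conj(1) + 1*(-2 + 2*exp(-2*I*pi/3) + exp(-I*pi/3) + exp(2*I*pi/3))*conj(1)]
      = (1/6)[(6) + (-2 + exp(-2*I*pi/3) + exp(I*pi/3) + 2*exp(2*I*pi/3)) + (0) + (0) + (0) + (-2 + 2*exp(-2*I*pi/3) + exp(-I*pi/3) + exp(2*I*pi/3))] = 0/6 = 0
  <chi_rho, chi_1> = (1/6)[1*(6)*conj(1) + 1*(-2 + exp(-2*I*pi/3) + exp(I*pi/3) + 2*exp(2*I*pi/3))*conj(exp(I*pi/3)) + 1*(0)*conj(exp(2*I*pi/3)) + 1*(0)*conj(-1) + 1*(0)*conj(exp(-2*I*pi/3)) + 1*(-2 + 2*exp(-2*I*pi/3) + exp(-I*pi/3) + exp(2*I*pi/3))*conj(exp(-I*pi/3))]
      = (1/6)[(6) + (-2*exp(-I*pi/3) + 2*exp(I*pi/3)) + (0) + (0) + (0) + (-2*exp(I*pi/3) + 2*exp(-I*pi/3))] = 6/6 = 1
  <chi_rho, chi_2> = (1/6)[1*(6)*conj(1) + 1*(-2 + exp(-2*I*pi/3) + exp(I*pi/3) + 2*exp(2*I*pi/3))*conj(exp(2*I*pi/3)) + 1*(0)*conj(exp(-2*I*pi/3)) + 1*(0)*conj(1) + 1*(0)*conj(exp(2*I*pi/3)) + 1*(-2 + 2*exp(-2*I*pi/3) + exp(-I*pi/3) + exp(2*I*pi/3))*conj(exp(-2*I*pi/3))]
      = (1/6)[(6) + (2 + exp(-I*pi/3) + exp(2*I*pi/3) - 2*exp(-2*I*pi/3)) + (0) + (0) + (0) + (2 - 2*exp(2*I*pi/3) + exp(-2*I*pi/3) + exp(I*pi/3))] = 12/6 = 2
  <chi_rho, chi_3> = (1/6)[1*(6)*conj(1) + 1*(-2 + exp(-2*I*pi/3) + exp(I*pi/3) + 2*exp(2*I*pi/3))*conj(-1) + 1*(0)*conj(1) + 1*(0)*conj(-1) + 1*(0)*conj(1) + 1*(-2 + 2*exp(-2*I*pi/3) + exp(-I*pi/3) + exp(2*I*pi/3))*conj(-1)]
      = (1/6)[(6) + (2 - 2*exp(2*I*pi/3) - exp(I*pi/3) - exp(-2*I*pi/3)) + (0) + (0) + (0) + (2 - exp(2*I*pi/3) - exp(-I*pi/3) - 2*exp(-2*I*pi/3))] = 12/6 = 2
  <chi_rho, chi_4> = (1/6)[1*(6)*conj(1) + 1*(-2 + exp(-2*I*pi/3) + exp(I*pi/3) + 2*exp(2*I*pi/3))*conj(exp(-2*I*pi/3)) + 1*(0)*conj(exp(2*I*pi/3)) + 1*(0)*conj(1) + 1*(0)*conj(exp(-2*I*pi/3)) + 1*(-2 + 2*exp(-2*I*pi/3) + exp(-I*pi/3) + exp(2*I*pi/3))*conj(exp(2*I*pi/3))]
      = (1/6)[(6) + (2*exp(-2*I*pi/3) - 2*exp(2*I*pi/3)) + (0) + (0) + (0) + (2*exp(2*I*pi/3) - 2*exp(-2*I*pi/3))] = 6/6 = 1
  <chi_rho, chi_5> = (1/6)[1*(6)*conj(1) + 1*(-2 + exp(-2*I*pi/3) + exp(I*pi/3) + 2*exp(2*I*pi/3))*conj(exp(-I*pi/3)) + 1*(0)*conj(exp(-2*I*pi/3)) + 1*(0)*conj(-1) + 1*(0)*conj(exp(2*I*pi/3)) + 1*(-2 + 2*exp(-2*I*pi/3) + exp(-I*pi/3) + exp(2*I*pi/3))*conj(exp(I*pi/3))]
      = (1/6)[(6) + (-2 - 2*exp(I*pi/3) + exp(-I*pi/3) + exp(2*I*pi/3)) + (0) + (0) + (0) + (-2 + exp(-2*I*pi/3) + exp(I*pi/3) - 2*exp(-I*pi/3))] = 0/6 = 0
(Exp terms are combined using exp(i*s)*conj(exp(i*t)) = exp(i*(s-t)), and sums of them are collapsed using the identity that for every m > 1 the m distinct m-th roots of unity sum to 0, e.g. 1 + exp(2*I*pi/3) + exp(-2*I*pi/3) = 0.)
Dimension check: dim(rho) = sum (mult * dim) = 0*1 + 1*1 + 2*1 + 2*1 + 1*1 + 0*1 = 6 = chi_rho(e) = 6.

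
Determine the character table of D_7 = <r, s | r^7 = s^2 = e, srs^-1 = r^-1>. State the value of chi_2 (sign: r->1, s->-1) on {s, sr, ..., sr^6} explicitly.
Conjugacy classes: {e} of size 1, {r^1, r^6} of size 2, {r^2, r^5} of size 2, {r^3, r^4} of size 2, {s, sr, ..., sr^6} of size 7.
Character table:
  irrep \ class              {e} (size 1)  {r^1, r^6} (size 2)  {r^2, r^5} (size 2)  {r^3, r^4} (size 2)  {s, sr, ..., sr^6} (size 7)
  chi_1 (triv)               1             1                    1                    1                    1                          
  chi_2 (sign: r->1, s->-1)  1             1                    1                    1                    -1                         
  chi_3 (2d, j=1)            2             2*cos(2*pi/7)        -2*cos(3*pi/7)       -2*cos(pi/7)         0                          
  chi_4 (2d, j=2)            2             -2*cos(3*pi/7)       -2*cos(pi/7)         2*cos(2*pi/7)        0                          
  chi_5 (2d, j=3)            2             -2*cos(pi/7)         2*cos(2*pi/7)        -2*cos(3*pi/7)       0                          

Spot check: chi_2 (sign: r->1, s->-1) on {s, sr, ..., sr^6} = -1.

Solution. D_7 has order 2*7 = 14 with 5 conjugacy classes, hence 5 irreducibles. Sum of squared dims 1 + 1 + 4 + 4 + 4 = 14 = |G|. Linear characters come from the abelianisation; the 2-dimensional irreps have character r^k -> 2*cos(2*pi*j*k/7), reflections -> 0.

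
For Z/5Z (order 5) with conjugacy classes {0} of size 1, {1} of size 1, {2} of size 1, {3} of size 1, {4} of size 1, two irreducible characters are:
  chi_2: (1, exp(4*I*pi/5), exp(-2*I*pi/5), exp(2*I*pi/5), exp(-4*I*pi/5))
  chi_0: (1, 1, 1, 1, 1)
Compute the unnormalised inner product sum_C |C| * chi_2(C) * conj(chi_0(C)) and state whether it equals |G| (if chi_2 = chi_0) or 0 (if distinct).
Sum = 0; so <chi_2, chi_0> = 0 (distinct irreducibles are orthogonal).

Justification: Compute term by term over conjugacy classes (|C| * chi_2(C) * conj(chi_0(C))):
  1*(1)*conj(1) + 1*(exp(4*I*pi/5))*conj(1) + 1*(exp(-2*I*pi/5))*conj(1) + 1*(exp(2*I*pi/5))*conj(1) + 1*(exp(-4*I*pi/5))*conj(1)
  = (1) + (exp(4*I*pi/5)) + (exp(-2*I*pi/5)) + (exp(2*I*pi/5)) + (exp(-4*I*pi/5))
  = 0.
(Exp terms are combined using exp(i*s)*conj(exp(i*t)) = exp(i*(s-t)), and sums of them are collapsed using the identity that for every m > 1 the m distinct m-th roots of unity sum to 0, e.g. 1 + exp(2*I*pi/3) + exp(-2*I*pi/3) = 0.)
Dividing by |G| = 5 gives 0/5 = 0, matching the row-orthogonality relation <chi_2, chi_0> = [chi_2 = chi_0].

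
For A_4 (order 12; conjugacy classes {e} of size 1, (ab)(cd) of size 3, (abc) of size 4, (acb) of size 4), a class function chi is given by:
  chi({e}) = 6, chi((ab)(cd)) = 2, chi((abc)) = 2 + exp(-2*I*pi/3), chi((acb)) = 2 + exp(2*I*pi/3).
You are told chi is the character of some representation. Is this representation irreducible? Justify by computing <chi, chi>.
Not irreducible (reducible): <chi, chi> = 6 > 1.

Argument: <chi, chi> = (1/|G|) sum_C |C| * |chi(C)|^2 = (1/12)[1*|6|^2 + 3*|2|^2 + 4*|2 + exp(-2*I*pi/3)|^2 + 4*|2 + exp(2*I*pi/3)|^2]
  = (1/12)[(36) + (12) + (12) + (12)] = 72/12 = 6.
(Exp terms are combined using exp(i*s)*conj(exp(i*t)) = exp(i*(s-t)), and sums of them are collapsed using the identity that for every m > 1 the m distinct m-th roots of unity sum to 0, e.g. 1 + exp(2*I*pi/3) + exp(-2*I*pi/3) = 0.)
A character is irreducible iff <chi, chi> = 1, so this representation is reducible.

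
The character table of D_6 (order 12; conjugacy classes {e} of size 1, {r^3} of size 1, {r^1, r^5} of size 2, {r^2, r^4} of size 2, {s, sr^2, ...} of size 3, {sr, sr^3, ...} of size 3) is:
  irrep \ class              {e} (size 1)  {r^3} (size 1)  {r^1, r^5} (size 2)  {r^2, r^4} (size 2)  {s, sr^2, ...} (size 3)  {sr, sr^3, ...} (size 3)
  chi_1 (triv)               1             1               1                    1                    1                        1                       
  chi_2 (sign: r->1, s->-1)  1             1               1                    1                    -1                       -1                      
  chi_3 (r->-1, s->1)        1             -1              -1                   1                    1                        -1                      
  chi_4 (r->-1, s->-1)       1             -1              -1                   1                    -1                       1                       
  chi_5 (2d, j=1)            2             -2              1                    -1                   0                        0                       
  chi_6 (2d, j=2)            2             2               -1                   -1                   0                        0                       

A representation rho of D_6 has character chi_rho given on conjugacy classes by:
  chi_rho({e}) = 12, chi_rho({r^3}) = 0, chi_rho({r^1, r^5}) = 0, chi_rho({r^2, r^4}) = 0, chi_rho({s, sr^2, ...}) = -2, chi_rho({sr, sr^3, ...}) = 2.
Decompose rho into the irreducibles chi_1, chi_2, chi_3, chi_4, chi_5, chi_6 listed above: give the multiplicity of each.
Multiplicities: chi_1: 1, chi_2: 1, chi_3: 0, chi_4: 2, chi_5: 2, chi_6: 2.

Use <chi_rho, chi> = (1/|G|) sum_C |C| * chi_rho(C) * conj(chi(C)) with |G| = 12 for each irreducible chi in the table:
  <chi_rho, chi_1> = (1/12)[1*(12)*conj(1) + 1*(0)*conj(1) + 2*(0)*conj(1) + 2*(0)*conj(1) + 3*(-2)*conj(1) + 3*(2)*conj(1)]
      = (1/12)[(12) + (0) + (0) + (0) + (-6) + (6)] = 12/12 = 1
  <chi_rho, chi_2> = (1/12)[1*(12)*conj(1) + 1*(0)*conj(1) + 2*(0)*conj(1) + 2*(0)*conj(1) + 3*(-2)*conj(-1) + 3*(2)*conj(-1)]
      = (1/12)[(12) + (0) + (0) + (0) + (6) + (-6)] = 12/12 = 1
  <chi_rho, chi_3> = (1/12)[1*(12)*conj(1) + 1*(0)*conj(-1) + 2*(0)*conj(-1) + 2*(0)*conj(1) + 3*(-2)*conj(1) + 3*(2)*conj(-1)]
      = (1/12)[(12) + (0) + (0) + (0) + (-6) + (-6)] = 0/12 = 0
  <chi_rho, chi_4> = (1/12)[1*(12)*conj(1) + 1*(0)*conj(-1) + 2*(0)*conj(-1) + 2*(0)*conj(1) + 3*(-2)*conj(-1) + 3*(2)*conj(1)]
      = (1/12)[(12) + (0) + (0) + (0) + (6) + (6)] = 24/12 = 2
  <chi_rho, chi_5> = (1/12)[1*(12)*conj(2) + 1*(0)*conj(-2) + 2*(0)*conj(1) + 2*(0)*conj(-1) + 3*(-2)*conj(0) + 3*(2)*conj(0)]
      = (1/12)[(24) + (0) + (0) + (0) + (0) + (0)] = 24/12 = 2
  <chi_rho, chi_6> = (1/12)[1*(12)*conj(2) + 1*(0)*conj(2) + 2*(0)*conj(-1) + 2*(0)*conj(-1) + 3*(-2)*conj(0) + 3*(2)*conj(0)]
      = (1/12)[(24) + (0) + (0) + (0) + (0) + (0)] = 24/12 = 2
Dimension check: dim(rho) = sum (mult * dim) = 1*1 + 1*1 + 0*1 + 2*1 + 2*2 + 2*2 = 12 = chi_rho(e) = 12.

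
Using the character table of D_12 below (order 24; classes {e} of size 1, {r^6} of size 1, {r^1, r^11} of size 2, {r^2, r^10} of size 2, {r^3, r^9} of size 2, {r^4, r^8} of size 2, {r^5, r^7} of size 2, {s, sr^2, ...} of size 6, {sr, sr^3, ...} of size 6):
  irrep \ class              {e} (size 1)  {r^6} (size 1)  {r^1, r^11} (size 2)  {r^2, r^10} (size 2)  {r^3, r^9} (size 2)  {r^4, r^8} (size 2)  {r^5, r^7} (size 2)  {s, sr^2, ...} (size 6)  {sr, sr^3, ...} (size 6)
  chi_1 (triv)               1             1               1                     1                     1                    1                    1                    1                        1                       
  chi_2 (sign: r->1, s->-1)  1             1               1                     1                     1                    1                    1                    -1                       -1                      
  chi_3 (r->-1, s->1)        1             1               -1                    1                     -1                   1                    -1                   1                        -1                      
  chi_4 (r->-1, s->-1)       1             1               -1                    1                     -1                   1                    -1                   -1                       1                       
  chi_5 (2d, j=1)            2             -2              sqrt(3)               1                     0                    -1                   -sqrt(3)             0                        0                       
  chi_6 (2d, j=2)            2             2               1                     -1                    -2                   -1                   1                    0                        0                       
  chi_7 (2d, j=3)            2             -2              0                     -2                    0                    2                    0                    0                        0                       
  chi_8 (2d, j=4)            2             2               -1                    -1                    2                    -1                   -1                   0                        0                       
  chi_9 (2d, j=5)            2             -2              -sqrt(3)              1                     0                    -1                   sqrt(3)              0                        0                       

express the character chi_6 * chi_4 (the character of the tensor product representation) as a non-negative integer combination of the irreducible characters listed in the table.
chi_6 tensor chi_4 = chi_8 (all other irreducibles have multiplicity 0).

Proof sketch: The character of a tensor product is the pointwise product (chi_6 * chi_4)(C) = chi_6(C) * chi_4(C):
  {e}: (2)*(1), {r^6}: (2)*(1), {r^1, r^11}: (1)*(-1), {r^2, r^10}: (-1)*(1), {r^3, r^9}: (-2)*(-1), {r^4, r^8}: (-1)*(1), {r^5, r^7}: (1)*(-1), {s, sr^2, ...}: (0)*(-1), {sr, sr^3, ...}: (0)*(1)
so (chi_6 * chi_4) takes values
  {e} -> 2, {r^6} -> 2, {r^1, r^11} -> -1, {r^2, r^10} -> -1, {r^3, r^9} -> 2, {r^4, r^8} -> -1, {r^5, r^7} -> -1, {s, sr^2, ...} -> 0, {sr, sr^3, ...} -> 0.
Now take the inner product of this character with each irreducible chi from the table, <chi_6*chi_4, chi> = (1/24) sum_C |C| (chi_6*chi_4)(C) conj(chi(C)):
  <chi_6*chi_4, chi_1> = (1/24)[1*(2)*conj(1) + 1*(2)*conj(1) + 2*(-1)*conj(1) + 2*(-1)*conj(1) + 2*(2)*conj(1) + 2*(-1)*conj(1) + 2*(-1)*conj(1) + 6*(0)*conj(1) + 6*(0)*conj(1)]
      = (1/24)[(2) + (2) + (-2) + (-2) + (4) + (-2) + (-2) + (0) + (0)] = 0/24 = 0
  <chi_6*chi_4, chi_2> = (1/24)[1*(2)*conj(1) + 1*(2)*conj(1) + 2*(-1)*conj(1) + 2*(-1)*conj(1) + 2*(2)*conj(1) + 2*(-1)*conj(1) + 2*(-1)*conj(1) + 6*(0)*conj(-1) + 6*(0)*conj(-1)]
      = (1/24)[(2) + (2) + (-2) + (-2) + (4) + (-2) + (-2) + (0) + (0)] = 0/24 = 0
  <chi_6*chi_4, chi_3> = (1/24)[1*(2)*conj(1) + 1*(2)*conj(1) + 2*(-1)*conj(-1) + 2*(-1)*conj(1) + 2*(2)*conj(-1) + 2*(-1)*conj(1) + 2*(-1)*conj(-1) + 6*(0)*conj(1) + 6*(0)*conj(-1)]
      = (1/24)[(2) + (2) + (2) + (-2) + (-4) + (-2) + (2) + (0) + (0)] = 0/24 = 0
  <chi_6*chi_4, chi_4> = (1/24)[1*(2)*conj(1) + 1*(2)*conj(1) + 2*(-1)*conj(-1) + 2*(-1)*conj(1) + 2*(2)*conj(-1) + 2*(-1)*conj(1) + 2*(-1)*conj(-1) + 6*(0)*conj(-1) + 6*(0)*conj(1)]
      = (1/24)[(2) + (2) + (2) + (-2) + (-4) + (-2) + (2) + (0) + (0)] = 0/24 = 0
  <chi_6*chi_4, chi_5> = (1/24)[1*(2)*conj(2) + 1*(2)*conj(-2) + 2*(-1)*conj(sqrt(3)) + 2*(-1)*conj(1) + 2*(2)*conj(0) + 2*(-1)*conj(-1) + 2*(-1)*conj(-sqrt(3)) + 6*(0)*conj(0) + 6*(0)*conj(0)]
      = (1/24)[(4) + (-4) + (-2*sqrt(3)) + (-2) + (0) + (2) + (2*sqrt(3)) + (0) + (0)] = 0/24 = 0
  <chi_6*chi_4, chi_6> = (1/24)[1*(2)*conj(2) + 1*(2)*conj(2) + 2*(-1)*conj(1) + 2*(-1)*conj(-1) + 2*(2)*conj(-2) + 2*(-1)*conj(-1) + 2*(-1)*conj(1) + 6*(0)*conj(0) + 6*(0)*conj(0)]
      = (1/24)[(4) + (4) + (-2) + (2) + (-8) + (2) + (-2) + (0) + (0)] = 0/24 = 0
  <chi_6*chi_4, chi_7> = (1/24)[1*(2)*conj(2) + 1*(2)*conj(-2) + 2*(-1)*conj(0) + 2*(-1)*conj(-2) + 2*(2)*conj(0) + 2*(-1)*conj(2) + 2*(-1)*conj(0) + 6*(0)*conj(0) + 6*(0)*conj(0)]
      = (1/24)[(4) + (-4) + (0) + (4) + (0) + (-4) + (0) + (0) + (0)] = 0/24 = 0
  <chi_6*chi_4, chi_8> = (1/24)[1*(2)*conj(2) + 1*(2)*conj(2) + 2*(-1)*conj(-1) + 2*(-1)*conj(-1) + 2*(2)*conj(2) + 2*(-1)*conj(-1) + 2*(-1)*conj(-1) + 6*(0)*conj(0) + 6*(0)*conj(0)]
      = (1/24)[(4) + (4) + (2) + (2) + (8) + (2) + (2) + (0) + (0)] = 24/24 = 1
  <chi_6*chi_4, chi_9> = (1/24)[1*(2)*conj(2) + 1*(2)*conj(-2) + 2*(-1)*conj(-sqrt(3)) + 2*(-1)*conj(1) + 2*(2)*conj(0) + 2*(-1)*conj(-1) + 2*(-1)*conj(sqrt(3)) + 6*(0)*conj(0) + 6*(0)*conj(0)]
      = (1/24)[(4) + (-4) + (2*sqrt(3)) + (-2) + (0) + (2) + (-2*sqrt(3)) + (0) + (0)] = 0/24 = 0
Hence the multiplicities are chi_8: 1. Dimension check: dim(chi_6)*dim(chi_4) = 2*1 = 2 and sum (mult * dim) = 1*2 = 2.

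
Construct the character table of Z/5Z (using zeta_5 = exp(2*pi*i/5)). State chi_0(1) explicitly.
Character table of Z/5Z (irreps indexed chi_0,...,chi_4 with chi_k(m) = zeta_5^(k*m), zeta_5 = exp(2*pi*i/5)):
  irrep \ class  {0} (size 1)  {1} (size 1)    {2} (size 1)    {3} (size 1)    {4} (size 1)  
  chi_0          1             1               1               1               1             
  chi_1          1             exp(2*I*pi/5)   exp(4*I*pi/5)   exp(-4*I*pi/5)  exp(-2*I*pi/5)
  chi_2          1             exp(4*I*pi/5)   exp(-2*I*pi/5)  exp(2*I*pi/5)   exp(-4*I*pi/5)
  chi_3          1             exp(-4*I*pi/5)  exp(2*I*pi/5)   exp(-2*I*pi/5)  exp(4*I*pi/5) 
  chi_4          1             exp(-2*I*pi/5)  exp(-4*I*pi/5)  exp(4*I*pi/5)   exp(2*I*pi/5) 

Spot check: chi_0(1) = zeta_5^(0*1) = zeta_5^0 = 1.

Argument: Z/5Z is abelian, so all 5 irreducible complex representations are 1-dimensional. They are given by chi_k(m) = zeta_5^(k*m) for k = 0,...,4. Row orthogonality: sum_m chi_k(m) conj(chi_l(m)) = 5 * [k = l].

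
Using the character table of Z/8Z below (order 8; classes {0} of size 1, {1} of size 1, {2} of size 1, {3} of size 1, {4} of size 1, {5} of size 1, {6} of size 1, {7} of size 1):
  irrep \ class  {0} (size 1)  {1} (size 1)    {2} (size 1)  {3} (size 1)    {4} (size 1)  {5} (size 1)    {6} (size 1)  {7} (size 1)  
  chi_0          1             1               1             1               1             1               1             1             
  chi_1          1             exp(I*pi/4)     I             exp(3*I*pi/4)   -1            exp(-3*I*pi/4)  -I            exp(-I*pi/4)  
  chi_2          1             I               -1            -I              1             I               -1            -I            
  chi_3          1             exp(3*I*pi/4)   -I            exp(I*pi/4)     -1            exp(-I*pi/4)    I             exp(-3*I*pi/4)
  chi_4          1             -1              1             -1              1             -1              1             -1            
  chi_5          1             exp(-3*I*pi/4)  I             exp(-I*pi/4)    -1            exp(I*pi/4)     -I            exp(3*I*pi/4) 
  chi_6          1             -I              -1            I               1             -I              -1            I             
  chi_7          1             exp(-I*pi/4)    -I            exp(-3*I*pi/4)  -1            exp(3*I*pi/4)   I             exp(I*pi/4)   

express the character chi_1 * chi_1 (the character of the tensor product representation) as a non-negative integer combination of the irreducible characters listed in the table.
chi_1 tensor chi_1 = chi_2 (all other irreducibles have multiplicity 0).

Details: The character of a tensor product is the pointwise product (chi_1 * chi_1)(C) = chi_1(C) * chi_1(C):
  {0}: (1)*(1), {1}: (exp(I*pi/4))*(exp(I*pi/4)), {2}: (I)*(I), {3}: (exp(3*I*pi/4))*(exp(3*I*pi/4)), {4}: (-1)*(-1), {5}: (exp(-3*I*pi/4))*(exp(-3*I*pi/4)), {6}: (-I)*(-I), {7}: (exp(-I*pi/4))*(exp(-I*pi/4))
so (chi_1 * chi_1) takes values
  {0} -> 1, {1} -> I, {2} -> -1, {3} -> -I, {4} -> 1, {5} -> I, {6} -> -1, {7} -> -I.
Now take the inner product of this character with each irreducible chi from the table, <chi_1*chi_1, chi> = (1/8) sum_C |C| (chi_1*chi_1)(C) conj(chi(C)):
  <chi_1*chi_1, chi_0> = (1/8)[1*(1)*conj(1) + 1*(I)*conj(1) + 1*(-1)*conj(1) + 1*(-I)*conj(1) + 1*(1)*conj(1) + 1*(I)*conj(1) + 1*(-1)*conj(1) + 1*(-I)*conj(1)]
      = (1/8)[(1) + (I) + (-1) + (-I) + (1) + (I) + (-1) + (-I)] = 0/8 = 0
  <chi_1*chi_1, chi_1> = (1/8)[1*(1)*conj(1) + 1*(I)*conj(exp(I*pi/4)) + 1*(-1)*conj(I) + 1*(-I)*conj(exp(3*I*pi/4)) + 1*(1)*conj(-1) + 1*(I)*conj(exp(-3*I*pi/4)) + 1*(-1)*conj(-I) + 1*(-I)*conj(exp(-I*pi/4))]
      = (1/8)[(1) + (exp(I*pi/4)) + (I) + (-exp(-I*pi/4)) + (-1) + (exp(-3*I*pi/4)) + (-I) + (-exp(3*I*pi/4))] = 0/8 = 0
  <chi_1*chi_1, chi_2> = (1/8)[1*(1)*conj(1) + 1*(I)*conj(I) + 1*(-1)*conj(-1) + 1*(-I)*conj(-I) + 1*(1)*conj(1) + 1*(I)*conj(I) + 1*(-1)*conj(-1) + 1*(-I)*conj(-I)]
      = (1/8)[(1) + (1) + (1) + (1) + (1) + (1) + (1) + (1)] = 8/8 = 1
  <chi_1*chi_1, chi_3> = (1/8)[1*(1)*conj(1) + 1*(I)*conj(exp(3*I*pi/4)) + 1*(-1)*conj(-I) + 1*(-I)*conj(exp(I*pi/4)) + 1*(1)*conj(-1) + 1*(I)*conj(exp(-I*pi/4)) + 1*(-1)*conj(I) + 1*(-I)*conj(exp(-3*I*pi/4))]
      = (1/8)[(1) + (exp(-I*pi/4)) + (-I) + (-exp(I*pi/4)) + (-1) + (exp(3*I*pi/4)) + (I) + (-exp(-3*I*pi/4))] = 0/8 = 0
  <chi_1*chi_1, chi_4> = (1/8)[1*(1)*conj(1) + 1*(I)*conj(-1) + 1*(-1)*conj(1) + 1*(-I)*conj(-1) + 1*(1)*conj(1) + 1*(I)*conj(-1) + 1*(-1)*conj(1) + 1*(-I)*conj(-1)]
      = (1/8)[(1) + (-I) + (-1) + (I) + (1) + (-I) + (-1) + (I)] = 0/8 = 0
  <chi_1*chi_1, chi_5> = (1/8)[1*(1)*conj(1) + 1*(I)*conj(exp(-3*I*pi/4)) + 1*(-1)*conj(I) + 1*(-I)*conj(exp(-I*pi/4)) + 1*(1)*conj(-1) + 1*(I)*conj(exp(I*pi/4)) + 1*(-1)*conj(-I) + 1*(-I)*conj(exp(3*I*pi/4))]
      = (1/8)[(1) + (exp(-3*I*pi/4)) + (I) + (-exp(3*I*pi/4)) + (-1) + (exp(I*pi/4)) + (-I) + (-exp(-I*pi/4))] = 0/8 = 0
  <chi_1*chi_1, chi_6> = (1/8)[1*(1)*conj(1) + 1*(I)*conj(-I) + 1*(-1)*conj(-1) + 1*(-I)*conj(I) + 1*(1)*conj(1) + 1*(I)*conj(-I) + 1*(-1)*conj(-1) + 1*(-I)*conj(I)]
      = (1/8)[(1) + (-1) + (1) + (-1) + (1) + (-1) + (1) + (-1)] = 0/8 = 0
  <chi_1*chi_1, chi_7> = (1/8)[1*(1)*conj(1) + 1*(I)*conj(exp(-I*pi/4)) + 1*(-1)*conj(-I) + 1*(-I)*conj(exp(-3*I*pi/4)) + 1*(1)*conj(-1) + 1*(I)*conj(exp(3*I*pi/4)) + 1*(-1)*conj(I) + 1*(-I)*conj(exp(I*pi/4))]
      = (1/8)[(1) + (exp(3*I*pi/4)) + (-I) + (-exp(-3*I*pi/4)) + (-1) + (exp(-I*pi/4)) + (I) + (-exp(I*pi/4))] = 0/8 = 0
(Exp terms are combined using exp(i*s)*conj(exp(i*t)) = exp(i*(s-t)), and sums of them are collapsed using the identity that for every m > 1 the m distinct m-th roots of unity sum to 0, e.g. 1 + exp(2*I*pi/3) + exp(-2*I*pi/3) = 0.)
Hence the multiplicities are chi_2: 1. Dimension check: dim(chi_1)*dim(chi_1) = 1*1 = 1 and sum (mult * dim) = 1*1 = 1.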